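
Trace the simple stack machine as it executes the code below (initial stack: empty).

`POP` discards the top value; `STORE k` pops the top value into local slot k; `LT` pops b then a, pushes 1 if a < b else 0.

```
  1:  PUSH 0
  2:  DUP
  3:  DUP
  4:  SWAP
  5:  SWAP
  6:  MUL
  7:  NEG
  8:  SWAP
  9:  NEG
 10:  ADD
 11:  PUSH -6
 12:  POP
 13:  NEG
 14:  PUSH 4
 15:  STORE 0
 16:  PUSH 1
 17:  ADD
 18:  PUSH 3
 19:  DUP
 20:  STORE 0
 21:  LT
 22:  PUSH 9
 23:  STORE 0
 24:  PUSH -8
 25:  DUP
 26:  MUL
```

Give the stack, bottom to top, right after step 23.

[1]

PUSH 0  → 0
DUP     → 0 0
DUP     → 0 0 0
SWAP    → 0 0 0
SWAP    → 0 0 0
MUL     → 0 0
NEG     → 0 0
SWAP    → 0 0
NEG     → 0 0
ADD     → 0
PUSH -6 → 0 -6
POP     → 0
NEG     → 0
PUSH 4  → 0 4
STORE 0 → 0
PUSH 1  → 0 1
ADD     → 1
PUSH 3  → 1 3
DUP     → 1 3 3
STORE 0 → 1 3
LT      → 1
PUSH 9  → 1 9
STORE 0 → 1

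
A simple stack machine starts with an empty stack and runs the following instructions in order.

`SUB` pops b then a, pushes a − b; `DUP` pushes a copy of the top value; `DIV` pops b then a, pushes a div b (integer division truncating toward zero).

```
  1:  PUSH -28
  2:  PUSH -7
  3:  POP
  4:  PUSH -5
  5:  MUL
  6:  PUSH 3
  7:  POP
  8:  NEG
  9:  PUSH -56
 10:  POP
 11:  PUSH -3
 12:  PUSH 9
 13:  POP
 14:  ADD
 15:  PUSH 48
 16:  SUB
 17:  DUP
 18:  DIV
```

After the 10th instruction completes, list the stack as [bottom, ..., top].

[-140]

PUSH -28 → -28
PUSH -7  → -28 -7
POP      → -28
PUSH -5  → -28 -5
MUL      → 140
PUSH 3   → 140 3
POP      → 140
NEG      → -140
PUSH -56 → -140 -56
POP      → -140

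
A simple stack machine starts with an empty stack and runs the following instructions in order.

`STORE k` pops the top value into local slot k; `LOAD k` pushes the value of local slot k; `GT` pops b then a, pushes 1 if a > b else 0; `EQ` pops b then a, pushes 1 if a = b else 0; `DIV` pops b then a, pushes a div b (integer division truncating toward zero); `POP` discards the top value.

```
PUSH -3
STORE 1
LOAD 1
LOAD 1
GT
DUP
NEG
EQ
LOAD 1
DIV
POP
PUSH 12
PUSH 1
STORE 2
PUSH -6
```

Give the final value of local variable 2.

1

PUSH -3  -3
STORE 1  (empty)
LOAD 1   -3
LOAD 1   -3 -3
GT       0
DUP      0 0
NEG      0 0
EQ       1
LOAD 1   1 -3
DIV      0
POP      (empty)
PUSH 12  12
PUSH 1   12 1
STORE 2  12
PUSH -6  12 -6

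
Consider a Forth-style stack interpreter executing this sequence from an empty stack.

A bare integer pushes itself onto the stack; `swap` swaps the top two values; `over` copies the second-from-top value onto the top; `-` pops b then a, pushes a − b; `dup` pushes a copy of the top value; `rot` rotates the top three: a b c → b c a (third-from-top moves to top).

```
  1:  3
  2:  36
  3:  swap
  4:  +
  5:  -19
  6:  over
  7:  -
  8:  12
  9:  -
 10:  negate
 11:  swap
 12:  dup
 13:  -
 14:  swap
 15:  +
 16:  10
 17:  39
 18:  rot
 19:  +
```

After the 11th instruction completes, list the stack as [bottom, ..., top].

[70, 39]

3       [3]
36      [3, 36]
swap    [36, 3]
+       [39]
-19     [39, -19]
over    [39, -19, 39]
-       [39, -58]
12      [39, -58, 12]
-       [39, -70]
negate  [39, 70]
swap    [70, 39]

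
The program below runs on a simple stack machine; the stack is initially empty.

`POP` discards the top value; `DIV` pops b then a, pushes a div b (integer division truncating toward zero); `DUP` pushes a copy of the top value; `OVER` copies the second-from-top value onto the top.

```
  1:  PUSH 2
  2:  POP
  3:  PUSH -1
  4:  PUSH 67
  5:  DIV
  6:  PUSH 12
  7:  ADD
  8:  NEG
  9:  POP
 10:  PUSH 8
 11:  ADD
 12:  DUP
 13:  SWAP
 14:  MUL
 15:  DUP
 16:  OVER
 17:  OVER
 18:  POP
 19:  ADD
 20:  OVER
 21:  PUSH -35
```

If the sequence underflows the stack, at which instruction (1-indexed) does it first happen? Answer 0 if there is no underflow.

PUSH 2  -> 2
POP     -> (empty)
PUSH -1 -> -1
PUSH 67 -> -1 67
DIV     -> 0
PUSH 12 -> 0 12
ADD     -> 12
NEG     -> -12
POP     -> (empty)
PUSH 8  -> 8
ADD  — needs 2 operands, stack has 1 → underflow

11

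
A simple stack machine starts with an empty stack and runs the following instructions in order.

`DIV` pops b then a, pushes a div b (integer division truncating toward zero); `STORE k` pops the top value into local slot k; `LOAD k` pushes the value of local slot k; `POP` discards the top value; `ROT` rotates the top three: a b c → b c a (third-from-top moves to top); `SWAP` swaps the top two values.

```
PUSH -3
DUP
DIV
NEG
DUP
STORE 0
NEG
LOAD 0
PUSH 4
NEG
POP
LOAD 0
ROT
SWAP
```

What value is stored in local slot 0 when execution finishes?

-1

PUSH -3 -> [-3]
DUP     -> [-3, -3]
DIV     -> [1]
NEG     -> [-1]
DUP     -> [-1, -1]
STORE 0 -> [-1]
NEG     -> [1]
LOAD 0  -> [1, -1]
PUSH 4  -> [1, -1, 4]
NEG     -> [1, -1, -4]
POP     -> [1, -1]
LOAD 0  -> [1, -1, -1]
ROT     -> [-1, -1, 1]
SWAP    -> [-1, 1, -1]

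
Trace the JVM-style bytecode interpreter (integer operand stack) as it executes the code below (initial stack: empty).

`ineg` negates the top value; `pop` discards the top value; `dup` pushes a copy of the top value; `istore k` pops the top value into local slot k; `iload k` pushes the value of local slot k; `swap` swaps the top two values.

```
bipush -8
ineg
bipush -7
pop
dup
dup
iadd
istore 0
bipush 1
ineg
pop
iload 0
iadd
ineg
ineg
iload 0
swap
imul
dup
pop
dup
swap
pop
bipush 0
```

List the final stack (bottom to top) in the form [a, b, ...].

[384, 0]

bipush -8  [-8]
ineg       [8]
bipush -7  [8, -7]
pop        [8]
dup        [8, 8]
dup        [8, 8, 8]
iadd       [8, 16]
istore 0   [8]
bipush 1   [8, 1]
ineg       [8, -1]
pop        [8]
iload 0    [8, 16]
iadd       [24]
ineg       [-24]
ineg       [24]
iload 0    [24, 16]
swap       [16, 24]
imul       [384]
dup        [384, 384]
pop        [384]
dup        [384, 384]
swap       [384, 384]
pop        [384]
bipush 0   [384, 0]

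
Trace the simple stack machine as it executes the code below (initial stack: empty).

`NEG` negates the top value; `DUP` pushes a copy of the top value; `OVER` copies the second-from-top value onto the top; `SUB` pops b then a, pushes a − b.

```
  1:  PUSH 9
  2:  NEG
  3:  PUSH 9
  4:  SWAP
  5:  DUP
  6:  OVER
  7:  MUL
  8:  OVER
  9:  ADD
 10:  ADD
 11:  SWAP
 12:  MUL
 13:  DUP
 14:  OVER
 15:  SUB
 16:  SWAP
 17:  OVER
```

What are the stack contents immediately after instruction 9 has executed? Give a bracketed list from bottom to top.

PUSH 9 → 9
NEG    → -9
PUSH 9 → -9 9
SWAP   → 9 -9
DUP    → 9 -9 -9
OVER   → 9 -9 -9 -9
MUL    → 9 -9 81
OVER   → 9 -9 81 -9
ADD    → 9 -9 72

[9, -9, 72]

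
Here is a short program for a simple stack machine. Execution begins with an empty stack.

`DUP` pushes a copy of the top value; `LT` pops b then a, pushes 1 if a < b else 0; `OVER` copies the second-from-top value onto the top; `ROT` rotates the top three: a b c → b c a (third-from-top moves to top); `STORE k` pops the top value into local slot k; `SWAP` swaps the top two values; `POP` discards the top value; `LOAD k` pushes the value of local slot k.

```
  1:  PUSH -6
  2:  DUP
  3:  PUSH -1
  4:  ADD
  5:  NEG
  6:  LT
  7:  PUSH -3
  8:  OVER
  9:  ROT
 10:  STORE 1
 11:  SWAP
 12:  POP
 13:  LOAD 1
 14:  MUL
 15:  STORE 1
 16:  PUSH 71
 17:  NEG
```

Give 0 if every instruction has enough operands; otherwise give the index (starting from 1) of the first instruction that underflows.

0

PUSH -6 → [-6]
DUP     → [-6, -6]
PUSH -1 → [-6, -6, -1]
ADD     → [-6, -7]
NEG     → [-6, 7]
LT      → [1]
PUSH -3 → [1, -3]
OVER    → [1, -3, 1]
ROT     → [-3, 1, 1]
STORE 1 → [-3, 1]
SWAP    → [1, -3]
POP     → [1]
LOAD 1  → [1, 1]
MUL     → [1]
STORE 1 → []
PUSH 71 → [71]
NEG     → [-71]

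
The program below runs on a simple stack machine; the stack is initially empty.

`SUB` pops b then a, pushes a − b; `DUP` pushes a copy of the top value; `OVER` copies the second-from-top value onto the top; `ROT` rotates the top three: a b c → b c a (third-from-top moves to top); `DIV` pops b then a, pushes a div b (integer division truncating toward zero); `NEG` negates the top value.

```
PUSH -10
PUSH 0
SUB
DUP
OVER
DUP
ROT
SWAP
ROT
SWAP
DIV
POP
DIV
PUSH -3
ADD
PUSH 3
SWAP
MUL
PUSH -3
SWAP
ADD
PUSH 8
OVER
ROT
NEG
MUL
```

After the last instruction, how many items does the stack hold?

PUSH -10 : [-10]
PUSH 0   : [-10, 0]
SUB      : [-10]
DUP      : [-10, -10]
OVER     : [-10, -10, -10]
DUP      : [-10, -10, -10, -10]
ROT      : [-10, -10, -10, -10]
SWAP     : [-10, -10, -10, -10]
ROT      : [-10, -10, -10, -10]
SWAP     : [-10, -10, -10, -10]
DIV      : [-10, -10, 1]
POP      : [-10, -10]
DIV      : [1]
PUSH -3  : [1, -3]
ADD      : [-2]
PUSH 3   : [-2, 3]
SWAP     : [3, -2]
MUL      : [-6]
PUSH -3  : [-6, -3]
SWAP     : [-3, -6]
ADD      : [-9]
PUSH 8   : [-9, 8]
OVER     : [-9, 8, -9]
ROT      : [8, -9, -9]
NEG      : [8, -9, 9]
MUL      : [8, -81]

2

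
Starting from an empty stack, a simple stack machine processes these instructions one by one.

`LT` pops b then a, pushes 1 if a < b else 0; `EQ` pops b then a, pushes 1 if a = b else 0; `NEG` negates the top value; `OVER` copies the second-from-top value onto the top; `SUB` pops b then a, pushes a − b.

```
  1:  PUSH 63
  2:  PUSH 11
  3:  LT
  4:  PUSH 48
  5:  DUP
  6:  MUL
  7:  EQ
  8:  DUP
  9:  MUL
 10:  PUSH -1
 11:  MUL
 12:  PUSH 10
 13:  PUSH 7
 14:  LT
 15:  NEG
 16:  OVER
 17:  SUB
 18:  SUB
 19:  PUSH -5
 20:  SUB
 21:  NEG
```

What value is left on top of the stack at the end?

PUSH 63  63
PUSH 11  63 11
LT       0
PUSH 48  0 48
DUP      0 48 48
MUL      0 2304
EQ       0
DUP      0 0
MUL      0
PUSH -1  0 -1
MUL      0
PUSH 10  0 10
PUSH 7   0 10 7
LT       0 0
NEG      0 0
OVER     0 0 0
SUB      0 0
SUB      0
PUSH -5  0 -5
SUB      5
NEG      -5

-5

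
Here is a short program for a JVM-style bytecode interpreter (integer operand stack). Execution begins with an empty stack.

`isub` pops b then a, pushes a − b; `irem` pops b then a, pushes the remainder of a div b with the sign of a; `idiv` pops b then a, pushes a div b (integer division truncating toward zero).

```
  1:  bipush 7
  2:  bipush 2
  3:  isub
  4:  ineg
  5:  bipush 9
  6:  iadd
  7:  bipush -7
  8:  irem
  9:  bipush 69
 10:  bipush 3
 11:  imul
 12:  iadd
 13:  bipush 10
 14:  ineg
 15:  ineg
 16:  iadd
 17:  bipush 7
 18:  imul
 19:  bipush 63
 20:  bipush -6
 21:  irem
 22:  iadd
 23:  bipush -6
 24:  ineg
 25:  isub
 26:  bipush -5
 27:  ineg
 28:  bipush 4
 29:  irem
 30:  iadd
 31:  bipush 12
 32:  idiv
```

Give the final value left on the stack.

128

bipush 7  : 7
bipush 2  : 7 2
isub      : 5
ineg      : -5
bipush 9  : -5 9
iadd      : 4
bipush -7 : 4 -7
irem      : 4
bipush 69 : 4 69
bipush 3  : 4 69 3
imul      : 4 207
iadd      : 211
bipush 10 : 211 10
ineg      : 211 -10
ineg      : 211 10
iadd      : 221
bipush 7  : 221 7
imul      : 1547
bipush 63 : 1547 63
bipush -6 : 1547 63 -6
irem      : 1547 3
iadd      : 1550
bipush -6 : 1550 -6
ineg      : 1550 6
isub      : 1544
bipush -5 : 1544 -5
ineg      : 1544 5
bipush 4  : 1544 5 4
irem      : 1544 1
iadd      : 1545
bipush 12 : 1545 12
idiv      : 128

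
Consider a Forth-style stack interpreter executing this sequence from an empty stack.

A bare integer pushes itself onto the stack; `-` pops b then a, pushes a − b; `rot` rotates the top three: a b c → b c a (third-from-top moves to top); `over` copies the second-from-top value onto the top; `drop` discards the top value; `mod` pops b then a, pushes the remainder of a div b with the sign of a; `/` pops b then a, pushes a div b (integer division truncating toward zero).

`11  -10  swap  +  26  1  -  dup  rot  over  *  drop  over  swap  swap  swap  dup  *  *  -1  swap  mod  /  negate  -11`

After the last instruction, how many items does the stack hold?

11     -> 11
-10    -> 11 -10
swap   -> -10 11
+      -> 1
26     -> 1 26
1      -> 1 26 1
-      -> 1 25
dup    -> 1 25 25
rot    -> 25 25 1
over   -> 25 25 1 25
*      -> 25 25 25
drop   -> 25 25
over   -> 25 25 25
swap   -> 25 25 25
swap   -> 25 25 25
swap   -> 25 25 25
dup    -> 25 25 25 25
*      -> 25 25 625
*      -> 25 15625
-1     -> 25 15625 -1
swap   -> 25 -1 15625
mod    -> 25 -1
/      -> -25
negate -> 25
-11    -> 25 -11

2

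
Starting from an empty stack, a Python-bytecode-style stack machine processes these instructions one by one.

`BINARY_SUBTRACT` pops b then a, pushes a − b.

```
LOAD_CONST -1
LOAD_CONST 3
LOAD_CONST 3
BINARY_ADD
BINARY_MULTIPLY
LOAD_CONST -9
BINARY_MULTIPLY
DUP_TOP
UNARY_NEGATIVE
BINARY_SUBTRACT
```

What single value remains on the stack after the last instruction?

LOAD_CONST -1   → -1
LOAD_CONST 3    → -1 3
LOAD_CONST 3    → -1 3 3
BINARY_ADD      → -1 6
BINARY_MULTIPLY → -6
LOAD_CONST -9   → -6 -9
BINARY_MULTIPLY → 54
DUP_TOP         → 54 54
UNARY_NEGATIVE  → 54 -54
BINARY_SUBTRACT → 108

108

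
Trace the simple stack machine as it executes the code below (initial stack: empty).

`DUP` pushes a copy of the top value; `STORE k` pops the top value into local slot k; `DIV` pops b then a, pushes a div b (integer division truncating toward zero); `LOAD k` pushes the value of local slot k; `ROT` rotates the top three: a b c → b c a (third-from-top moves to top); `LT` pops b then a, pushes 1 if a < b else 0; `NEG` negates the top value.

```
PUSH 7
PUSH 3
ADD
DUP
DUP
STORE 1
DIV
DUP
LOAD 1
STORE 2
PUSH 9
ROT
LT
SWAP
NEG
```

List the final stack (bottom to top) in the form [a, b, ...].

PUSH 7  -> [7]
PUSH 3  -> [7, 3]
ADD     -> [10]
DUP     -> [10, 10]
DUP     -> [10, 10, 10]
STORE 1 -> [10, 10]
DIV     -> [1]
DUP     -> [1, 1]
LOAD 1  -> [1, 1, 10]
STORE 2 -> [1, 1]
PUSH 9  -> [1, 1, 9]
ROT     -> [1, 9, 1]
LT      -> [1, 0]
SWAP    -> [0, 1]
NEG     -> [0, -1]

[0, -1]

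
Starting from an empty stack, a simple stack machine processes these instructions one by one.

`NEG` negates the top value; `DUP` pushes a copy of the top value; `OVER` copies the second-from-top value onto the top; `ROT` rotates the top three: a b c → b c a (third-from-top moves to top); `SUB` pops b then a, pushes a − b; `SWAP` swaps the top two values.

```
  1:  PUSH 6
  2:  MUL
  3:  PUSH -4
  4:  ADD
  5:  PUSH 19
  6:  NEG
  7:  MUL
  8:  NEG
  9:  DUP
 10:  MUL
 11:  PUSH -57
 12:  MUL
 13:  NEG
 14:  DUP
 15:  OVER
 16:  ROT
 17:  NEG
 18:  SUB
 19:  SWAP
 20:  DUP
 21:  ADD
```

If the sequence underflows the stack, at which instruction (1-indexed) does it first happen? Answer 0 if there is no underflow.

2

PUSH 6 → [6]
MUL  — needs 2 operands, stack has 1 → underflow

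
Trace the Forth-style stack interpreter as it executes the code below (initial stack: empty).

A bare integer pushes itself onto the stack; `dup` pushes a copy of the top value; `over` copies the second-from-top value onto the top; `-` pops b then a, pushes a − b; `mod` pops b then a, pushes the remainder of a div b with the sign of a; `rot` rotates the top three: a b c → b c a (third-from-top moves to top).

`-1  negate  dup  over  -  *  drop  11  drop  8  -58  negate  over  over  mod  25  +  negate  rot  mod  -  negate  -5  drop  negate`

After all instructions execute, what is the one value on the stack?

-1      -1
negate  1
dup     1 1
over    1 1 1
-       1 0
*       0
drop    (empty)
11      11
drop    (empty)
8       8
-58     8 -58
negate  8 58
over    8 58 8
over    8 58 8 58
mod     8 58 8
25      8 58 8 25
+       8 58 33
negate  8 58 -33
rot     58 -33 8
mod     58 -1
-       59
negate  -59
-5      -59 -5
drop    -59
negate  59

59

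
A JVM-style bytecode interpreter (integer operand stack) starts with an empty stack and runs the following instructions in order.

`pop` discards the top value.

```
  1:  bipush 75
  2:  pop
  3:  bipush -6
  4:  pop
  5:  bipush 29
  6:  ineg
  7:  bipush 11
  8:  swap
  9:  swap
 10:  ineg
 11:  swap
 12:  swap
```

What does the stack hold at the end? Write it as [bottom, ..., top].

[-29, -11]

bipush 75  75
pop        (empty)
bipush -6  -6
pop        (empty)
bipush 29  29
ineg       -29
bipush 11  -29 11
swap       11 -29
swap       -29 11
ineg       -29 -11
swap       -11 -29
swap       -29 -11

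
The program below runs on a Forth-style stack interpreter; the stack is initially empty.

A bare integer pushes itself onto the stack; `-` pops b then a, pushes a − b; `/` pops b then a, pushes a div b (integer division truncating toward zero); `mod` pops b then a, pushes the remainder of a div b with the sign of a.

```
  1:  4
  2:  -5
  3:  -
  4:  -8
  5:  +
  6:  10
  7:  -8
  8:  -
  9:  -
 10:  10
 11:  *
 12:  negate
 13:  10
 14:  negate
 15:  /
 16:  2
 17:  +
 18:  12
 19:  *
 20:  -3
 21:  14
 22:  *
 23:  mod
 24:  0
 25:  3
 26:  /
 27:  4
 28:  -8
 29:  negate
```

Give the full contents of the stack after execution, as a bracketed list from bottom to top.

4      → [4]
-5     → [4, -5]
-      → [9]
-8     → [9, -8]
+      → [1]
10     → [1, 10]
-8     → [1, 10, -8]
-      → [1, 18]
-      → [-17]
10     → [-17, 10]
*      → [-170]
negate → [170]
10     → [170, 10]
negate → [170, -10]
/      → [-17]
2      → [-17, 2]
+      → [-15]
12     → [-15, 12]
*      → [-180]
-3     → [-180, -3]
14     → [-180, -3, 14]
*      → [-180, -42]
mod    → [-12]
0      → [-12, 0]
3      → [-12, 0, 3]
/      → [-12, 0]
4      → [-12, 0, 4]
-8     → [-12, 0, 4, -8]
negate → [-12, 0, 4, 8]

[-12, 0, 4, 8]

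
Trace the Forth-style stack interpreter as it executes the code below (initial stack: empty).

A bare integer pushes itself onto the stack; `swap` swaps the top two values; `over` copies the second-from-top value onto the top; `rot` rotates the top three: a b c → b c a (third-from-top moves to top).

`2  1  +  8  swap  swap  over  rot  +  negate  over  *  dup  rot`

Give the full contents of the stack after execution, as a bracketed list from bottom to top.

2      → [2]
1      → [2, 1]
+      → [3]
8      → [3, 8]
swap   → [8, 3]
swap   → [3, 8]
over   → [3, 8, 3]
rot    → [8, 3, 3]
+      → [8, 6]
negate → [8, -6]
over   → [8, -6, 8]
*      → [8, -48]
dup    → [8, -48, -48]
rot    → [-48, -48, 8]

[-48, -48, 8]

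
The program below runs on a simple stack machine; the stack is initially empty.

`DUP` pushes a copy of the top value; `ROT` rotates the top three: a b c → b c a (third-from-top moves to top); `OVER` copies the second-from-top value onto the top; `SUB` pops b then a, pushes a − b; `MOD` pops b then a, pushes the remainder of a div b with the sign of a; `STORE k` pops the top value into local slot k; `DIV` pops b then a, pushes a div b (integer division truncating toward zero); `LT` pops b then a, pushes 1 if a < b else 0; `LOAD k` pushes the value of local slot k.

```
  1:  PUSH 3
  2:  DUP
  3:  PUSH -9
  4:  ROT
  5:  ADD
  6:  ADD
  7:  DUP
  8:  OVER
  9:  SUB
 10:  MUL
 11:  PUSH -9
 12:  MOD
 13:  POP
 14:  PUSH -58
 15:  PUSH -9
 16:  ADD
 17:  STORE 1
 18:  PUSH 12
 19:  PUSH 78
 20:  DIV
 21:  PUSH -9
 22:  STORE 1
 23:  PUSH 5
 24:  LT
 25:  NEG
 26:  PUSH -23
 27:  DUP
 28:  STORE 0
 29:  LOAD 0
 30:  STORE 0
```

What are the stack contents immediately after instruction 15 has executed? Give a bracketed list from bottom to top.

PUSH 3   -> [3]
DUP      -> [3, 3]
PUSH -9  -> [3, 3, -9]
ROT      -> [3, -9, 3]
ADD      -> [3, -6]
ADD      -> [-3]
DUP      -> [-3, -3]
OVER     -> [-3, -3, -3]
SUB      -> [-3, 0]
MUL      -> [0]
PUSH -9  -> [0, -9]
MOD      -> [0]
POP      -> []
PUSH -58 -> [-58]
PUSH -9  -> [-58, -9]

[-58, -9]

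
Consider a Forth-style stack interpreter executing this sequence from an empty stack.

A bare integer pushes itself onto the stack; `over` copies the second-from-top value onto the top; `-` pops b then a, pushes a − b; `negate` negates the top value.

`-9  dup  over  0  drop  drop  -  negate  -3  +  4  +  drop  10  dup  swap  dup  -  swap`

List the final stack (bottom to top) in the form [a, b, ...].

-9      [-9]
dup     [-9, -9]
over    [-9, -9, -9]
0       [-9, -9, -9, 0]
drop    [-9, -9, -9]
drop    [-9, -9]
-       [0]
negate  [0]
-3      [0, -3]
+       [-3]
4       [-3, 4]
+       [1]
drop    []
10      [10]
dup     [10, 10]
swap    [10, 10]
dup     [10, 10, 10]
-       [10, 0]
swap    [0, 10]

[0, 10]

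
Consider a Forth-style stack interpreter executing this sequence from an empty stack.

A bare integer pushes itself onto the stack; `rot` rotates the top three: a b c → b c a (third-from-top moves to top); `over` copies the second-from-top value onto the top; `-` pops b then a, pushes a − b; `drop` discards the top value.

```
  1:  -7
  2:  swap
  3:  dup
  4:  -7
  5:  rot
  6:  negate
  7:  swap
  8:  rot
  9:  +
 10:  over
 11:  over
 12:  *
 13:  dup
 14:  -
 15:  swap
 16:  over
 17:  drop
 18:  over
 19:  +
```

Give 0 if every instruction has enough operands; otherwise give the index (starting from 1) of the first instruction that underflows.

-7 → [-7]
swap  — needs 2 operands, stack has 1 → underflow

2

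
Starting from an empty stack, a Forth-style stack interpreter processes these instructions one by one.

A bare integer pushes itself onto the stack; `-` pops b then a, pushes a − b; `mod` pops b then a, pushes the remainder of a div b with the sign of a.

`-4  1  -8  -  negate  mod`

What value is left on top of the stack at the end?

-4

-4     : -4
1      : -4 1
-8     : -4 1 -8
-      : -4 9
negate : -4 -9
mod    : -4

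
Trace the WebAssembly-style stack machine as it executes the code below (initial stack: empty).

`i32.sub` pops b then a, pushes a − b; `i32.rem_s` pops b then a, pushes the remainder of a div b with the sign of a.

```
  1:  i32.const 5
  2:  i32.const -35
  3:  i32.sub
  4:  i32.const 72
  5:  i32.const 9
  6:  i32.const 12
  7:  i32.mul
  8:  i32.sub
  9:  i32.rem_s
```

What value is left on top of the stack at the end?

i32.const 5   -> 5
i32.const -35 -> 5 -35
i32.sub       -> 40
i32.const 72  -> 40 72
i32.const 9   -> 40 72 9
i32.const 12  -> 40 72 9 12
i32.mul       -> 40 72 108
i32.sub       -> 40 -36
i32.rem_s     -> 4

4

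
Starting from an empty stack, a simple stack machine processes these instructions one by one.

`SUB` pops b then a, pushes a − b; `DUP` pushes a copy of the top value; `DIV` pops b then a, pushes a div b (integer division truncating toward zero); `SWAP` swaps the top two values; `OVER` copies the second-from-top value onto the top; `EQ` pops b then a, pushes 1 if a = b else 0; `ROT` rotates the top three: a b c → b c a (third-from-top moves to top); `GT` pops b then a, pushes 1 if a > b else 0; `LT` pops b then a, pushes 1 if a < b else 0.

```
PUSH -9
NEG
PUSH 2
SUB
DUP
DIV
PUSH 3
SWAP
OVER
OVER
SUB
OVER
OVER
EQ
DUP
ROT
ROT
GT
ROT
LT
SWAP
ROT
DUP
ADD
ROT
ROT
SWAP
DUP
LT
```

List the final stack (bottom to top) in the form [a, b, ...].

PUSH -9 → -9
NEG     → 9
PUSH 2  → 9 2
SUB     → 7
DUP     → 7 7
DIV     → 1
PUSH 3  → 1 3
SWAP    → 3 1
OVER    → 3 1 3
OVER    → 3 1 3 1
SUB     → 3 1 2
OVER    → 3 1 2 1
OVER    → 3 1 2 1 2
EQ      → 3 1 2 0
DUP     → 3 1 2 0 0
ROT     → 3 1 0 0 2
ROT     → 3 1 0 2 0
GT      → 3 1 0 1
ROT     → 3 0 1 1
LT      → 3 0 0
SWAP    → 3 0 0
ROT     → 0 0 3
DUP     → 0 0 3 3
ADD     → 0 0 6
ROT     → 0 6 0
ROT     → 6 0 0
SWAP    → 6 0 0
DUP     → 6 0 0 0
LT      → 6 0 0

[6, 0, 0]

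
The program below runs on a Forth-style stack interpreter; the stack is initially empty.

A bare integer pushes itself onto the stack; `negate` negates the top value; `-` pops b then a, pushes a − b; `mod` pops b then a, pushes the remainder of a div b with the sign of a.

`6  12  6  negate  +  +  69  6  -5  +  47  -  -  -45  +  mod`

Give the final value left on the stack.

12

6      → [6]
12     → [6, 12]
6      → [6, 12, 6]
negate → [6, 12, -6]
+      → [6, 6]
+      → [12]
69     → [12, 69]
6      → [12, 69, 6]
-5     → [12, 69, 6, -5]
+      → [12, 69, 1]
47     → [12, 69, 1, 47]
-      → [12, 69, -46]
-      → [12, 115]
-45    → [12, 115, -45]
+      → [12, 70]
mod    → [12]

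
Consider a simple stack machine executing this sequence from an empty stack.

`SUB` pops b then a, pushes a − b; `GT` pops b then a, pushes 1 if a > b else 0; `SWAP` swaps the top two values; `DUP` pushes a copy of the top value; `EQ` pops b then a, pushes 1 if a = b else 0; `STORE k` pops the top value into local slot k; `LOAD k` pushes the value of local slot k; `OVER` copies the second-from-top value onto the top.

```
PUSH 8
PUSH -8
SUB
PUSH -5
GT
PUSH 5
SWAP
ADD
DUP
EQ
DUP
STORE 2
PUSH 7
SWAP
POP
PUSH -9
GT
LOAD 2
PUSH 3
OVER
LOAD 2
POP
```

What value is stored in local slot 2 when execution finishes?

1

PUSH 8  → [8]
PUSH -8 → [8, -8]
SUB     → [16]
PUSH -5 → [16, -5]
GT      → [1]
PUSH 5  → [1, 5]
SWAP    → [5, 1]
ADD     → [6]
DUP     → [6, 6]
EQ      → [1]
DUP     → [1, 1]
STORE 2 → [1]
PUSH 7  → [1, 7]
SWAP    → [7, 1]
POP     → [7]
PUSH -9 → [7, -9]
GT      → [1]
LOAD 2  → [1, 1]
PUSH 3  → [1, 1, 3]
OVER    → [1, 1, 3, 1]
LOAD 2  → [1, 1, 3, 1, 1]
POP     → [1, 1, 3, 1]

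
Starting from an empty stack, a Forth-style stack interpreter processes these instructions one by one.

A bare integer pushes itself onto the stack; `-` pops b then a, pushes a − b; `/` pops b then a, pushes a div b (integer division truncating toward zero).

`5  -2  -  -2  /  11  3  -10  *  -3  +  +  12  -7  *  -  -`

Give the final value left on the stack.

-65

5    [5]
-2   [5, -2]
-    [7]
-2   [7, -2]
/    [-3]
11   [-3, 11]
3    [-3, 11, 3]
-10  [-3, 11, 3, -10]
*    [-3, 11, -30]
-3   [-3, 11, -30, -3]
+    [-3, 11, -33]
+    [-3, -22]
12   [-3, -22, 12]
-7   [-3, -22, 12, -7]
*    [-3, -22, -84]
-    [-3, 62]
-    [-65]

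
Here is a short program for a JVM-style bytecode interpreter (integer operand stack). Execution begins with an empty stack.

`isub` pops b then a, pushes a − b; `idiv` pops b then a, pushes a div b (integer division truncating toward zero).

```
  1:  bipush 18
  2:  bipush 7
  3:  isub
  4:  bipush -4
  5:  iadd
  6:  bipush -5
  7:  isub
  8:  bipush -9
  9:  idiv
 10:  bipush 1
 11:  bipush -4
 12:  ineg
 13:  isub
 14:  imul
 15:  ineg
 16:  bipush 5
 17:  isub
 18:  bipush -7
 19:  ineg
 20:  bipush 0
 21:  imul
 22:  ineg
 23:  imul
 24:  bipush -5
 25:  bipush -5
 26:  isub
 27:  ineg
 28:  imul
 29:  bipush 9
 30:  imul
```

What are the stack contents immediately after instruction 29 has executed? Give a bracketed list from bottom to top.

bipush 18  18
bipush 7   18 7
isub       11
bipush -4  11 -4
iadd       7
bipush -5  7 -5
isub       12
bipush -9  12 -9
idiv       -1
bipush 1   -1 1
bipush -4  -1 1 -4
ineg       -1 1 4
isub       -1 -3
imul       3
ineg       -3
bipush 5   -3 5
isub       -8
bipush -7  -8 -7
ineg       -8 7
bipush 0   -8 7 0
imul       -8 0
ineg       -8 0
imul       0
bipush -5  0 -5
bipush -5  0 -5 -5
isub       0 0
ineg       0 0
imul       0
bipush 9   0 9

[0, 9]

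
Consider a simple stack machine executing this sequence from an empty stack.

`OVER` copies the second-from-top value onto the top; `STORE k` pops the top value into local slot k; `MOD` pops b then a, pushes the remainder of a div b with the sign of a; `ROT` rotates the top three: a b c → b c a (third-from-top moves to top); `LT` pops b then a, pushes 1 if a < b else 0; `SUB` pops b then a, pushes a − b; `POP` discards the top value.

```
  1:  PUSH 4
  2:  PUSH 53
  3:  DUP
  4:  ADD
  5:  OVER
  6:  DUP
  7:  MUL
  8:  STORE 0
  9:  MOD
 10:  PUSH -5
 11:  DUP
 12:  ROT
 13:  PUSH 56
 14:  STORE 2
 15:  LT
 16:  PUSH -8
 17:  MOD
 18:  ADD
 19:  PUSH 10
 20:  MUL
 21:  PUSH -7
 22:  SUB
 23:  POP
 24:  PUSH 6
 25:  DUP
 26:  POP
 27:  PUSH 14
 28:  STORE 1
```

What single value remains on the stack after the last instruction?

PUSH 4  -> [4]
PUSH 53 -> [4, 53]
DUP     -> [4, 53, 53]
ADD     -> [4, 106]
OVER    -> [4, 106, 4]
DUP     -> [4, 106, 4, 4]
MUL     -> [4, 106, 16]
STORE 0 -> [4, 106]
MOD     -> [4]
PUSH -5 -> [4, -5]
DUP     -> [4, -5, -5]
ROT     -> [-5, -5, 4]
PUSH 56 -> [-5, -5, 4, 56]
STORE 2 -> [-5, -5, 4]
LT      -> [-5, 1]
PUSH -8 -> [-5, 1, -8]
MOD     -> [-5, 1]
ADD     -> [-4]
PUSH 10 -> [-4, 10]
MUL     -> [-40]
PUSH -7 -> [-40, -7]
SUB     -> [-33]
POP     -> []
PUSH 6  -> [6]
DUP     -> [6, 6]
POP     -> [6]
PUSH 14 -> [6, 14]
STORE 1 -> [6]

6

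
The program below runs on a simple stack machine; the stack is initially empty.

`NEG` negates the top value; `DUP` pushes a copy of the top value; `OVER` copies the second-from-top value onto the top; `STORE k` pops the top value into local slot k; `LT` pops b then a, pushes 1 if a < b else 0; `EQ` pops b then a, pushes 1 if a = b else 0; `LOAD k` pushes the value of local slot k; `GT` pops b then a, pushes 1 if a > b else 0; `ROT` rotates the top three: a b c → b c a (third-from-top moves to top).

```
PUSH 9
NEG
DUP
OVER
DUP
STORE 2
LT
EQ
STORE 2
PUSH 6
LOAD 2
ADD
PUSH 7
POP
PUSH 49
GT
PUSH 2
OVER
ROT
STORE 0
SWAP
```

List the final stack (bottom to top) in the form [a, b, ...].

[0, 2]

PUSH 9   [9]
NEG      [-9]
DUP      [-9, -9]
OVER     [-9, -9, -9]
DUP      [-9, -9, -9, -9]
STORE 2  [-9, -9, -9]
LT       [-9, 0]
EQ       [0]
STORE 2  []
PUSH 6   [6]
LOAD 2   [6, 0]
ADD      [6]
PUSH 7   [6, 7]
POP      [6]
PUSH 49  [6, 49]
GT       [0]
PUSH 2   [0, 2]
OVER     [0, 2, 0]
ROT      [2, 0, 0]
STORE 0  [2, 0]
SWAP     [0, 2]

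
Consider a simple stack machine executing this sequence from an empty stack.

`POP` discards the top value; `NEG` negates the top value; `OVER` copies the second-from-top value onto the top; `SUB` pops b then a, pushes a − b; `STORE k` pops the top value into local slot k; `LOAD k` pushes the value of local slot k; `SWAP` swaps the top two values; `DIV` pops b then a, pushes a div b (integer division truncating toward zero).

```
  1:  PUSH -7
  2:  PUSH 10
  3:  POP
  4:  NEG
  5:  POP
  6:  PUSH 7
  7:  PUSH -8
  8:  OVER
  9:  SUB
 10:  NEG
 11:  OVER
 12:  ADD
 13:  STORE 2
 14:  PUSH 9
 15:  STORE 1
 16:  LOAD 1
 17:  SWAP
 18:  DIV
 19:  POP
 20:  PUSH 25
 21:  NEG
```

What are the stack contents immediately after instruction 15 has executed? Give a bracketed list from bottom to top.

PUSH -7 -> -7
PUSH 10 -> -7 10
POP     -> -7
NEG     -> 7
POP     -> (empty)
PUSH 7  -> 7
PUSH -8 -> 7 -8
OVER    -> 7 -8 7
SUB     -> 7 -15
NEG     -> 7 15
OVER    -> 7 15 7
ADD     -> 7 22
STORE 2 -> 7
PUSH 9  -> 7 9
STORE 1 -> 7

[7]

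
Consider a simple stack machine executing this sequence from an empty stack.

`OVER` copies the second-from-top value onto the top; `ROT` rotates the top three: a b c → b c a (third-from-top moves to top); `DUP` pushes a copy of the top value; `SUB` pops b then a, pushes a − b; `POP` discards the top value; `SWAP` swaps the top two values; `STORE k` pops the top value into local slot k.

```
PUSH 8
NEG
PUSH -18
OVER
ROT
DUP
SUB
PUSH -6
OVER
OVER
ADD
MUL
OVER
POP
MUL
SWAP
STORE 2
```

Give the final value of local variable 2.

PUSH 8   -> 8
NEG      -> -8
PUSH -18 -> -8 -18
OVER     -> -8 -18 -8
ROT      -> -18 -8 -8
DUP      -> -18 -8 -8 -8
SUB      -> -18 -8 0
PUSH -6  -> -18 -8 0 -6
OVER     -> -18 -8 0 -6 0
OVER     -> -18 -8 0 -6 0 -6
ADD      -> -18 -8 0 -6 -6
MUL      -> -18 -8 0 36
OVER     -> -18 -8 0 36 0
POP      -> -18 -8 0 36
MUL      -> -18 -8 0
SWAP     -> -18 0 -8
STORE 2  -> -18 0

-8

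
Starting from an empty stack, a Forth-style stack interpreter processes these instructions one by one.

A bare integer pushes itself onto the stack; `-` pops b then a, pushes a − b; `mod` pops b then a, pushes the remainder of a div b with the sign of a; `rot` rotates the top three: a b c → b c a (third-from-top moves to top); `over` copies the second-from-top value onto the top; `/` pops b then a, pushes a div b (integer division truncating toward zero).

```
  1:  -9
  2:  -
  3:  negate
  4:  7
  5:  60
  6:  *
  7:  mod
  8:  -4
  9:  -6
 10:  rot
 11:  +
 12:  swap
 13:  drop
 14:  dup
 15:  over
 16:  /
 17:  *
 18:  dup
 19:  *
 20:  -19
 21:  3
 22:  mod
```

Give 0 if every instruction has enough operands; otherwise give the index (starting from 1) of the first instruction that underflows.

2

-9 -> [-9]
-  — needs 2 operands, stack has 1 → underflow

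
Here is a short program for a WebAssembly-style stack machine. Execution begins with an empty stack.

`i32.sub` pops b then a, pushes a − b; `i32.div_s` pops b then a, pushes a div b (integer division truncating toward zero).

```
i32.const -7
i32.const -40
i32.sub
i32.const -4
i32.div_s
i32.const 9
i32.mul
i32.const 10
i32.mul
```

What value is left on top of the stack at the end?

-720

i32.const -7  -> [-7]
i32.const -40 -> [-7, -40]
i32.sub       -> [33]
i32.const -4  -> [33, -4]
i32.div_s     -> [-8]
i32.const 9   -> [-8, 9]
i32.mul       -> [-72]
i32.const 10  -> [-72, 10]
i32.mul       -> [-720]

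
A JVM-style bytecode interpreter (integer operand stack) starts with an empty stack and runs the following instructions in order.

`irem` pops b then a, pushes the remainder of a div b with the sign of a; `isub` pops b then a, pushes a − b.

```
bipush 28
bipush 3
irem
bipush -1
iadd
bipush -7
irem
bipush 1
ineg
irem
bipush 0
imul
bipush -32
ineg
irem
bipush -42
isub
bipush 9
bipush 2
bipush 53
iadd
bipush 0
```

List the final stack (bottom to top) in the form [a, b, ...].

[42, 9, 55, 0]

bipush 28  -> [28]
bipush 3   -> [28, 3]
irem       -> [1]
bipush -1  -> [1, -1]
iadd       -> [0]
bipush -7  -> [0, -7]
irem       -> [0]
bipush 1   -> [0, 1]
ineg       -> [0, -1]
irem       -> [0]
bipush 0   -> [0, 0]
imul       -> [0]
bipush -32 -> [0, -32]
ineg       -> [0, 32]
irem       -> [0]
bipush -42 -> [0, -42]
isub       -> [42]
bipush 9   -> [42, 9]
bipush 2   -> [42, 9, 2]
bipush 53  -> [42, 9, 2, 53]
iadd       -> [42, 9, 55]
bipush 0   -> [42, 9, 55, 0]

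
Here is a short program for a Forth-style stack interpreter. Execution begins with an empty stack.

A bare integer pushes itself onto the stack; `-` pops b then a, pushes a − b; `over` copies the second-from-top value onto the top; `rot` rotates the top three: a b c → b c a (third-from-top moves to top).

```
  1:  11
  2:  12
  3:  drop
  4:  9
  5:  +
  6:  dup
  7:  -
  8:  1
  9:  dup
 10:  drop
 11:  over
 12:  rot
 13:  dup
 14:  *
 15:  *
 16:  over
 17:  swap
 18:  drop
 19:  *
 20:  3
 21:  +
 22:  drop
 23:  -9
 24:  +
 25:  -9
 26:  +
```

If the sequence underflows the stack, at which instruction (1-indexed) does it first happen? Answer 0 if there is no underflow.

24

11   → 11
12   → 11 12
drop → 11
9    → 11 9
+    → 20
dup  → 20 20
-    → 0
1    → 0 1
dup  → 0 1 1
drop → 0 1
over → 0 1 0
rot  → 1 0 0
dup  → 1 0 0 0
*    → 1 0 0
*    → 1 0
over → 1 0 1
swap → 1 1 0
drop → 1 1
*    → 1
3    → 1 3
+    → 4
drop → (empty)
-9   → -9
+  — needs 2 operands, stack has 1 → underflow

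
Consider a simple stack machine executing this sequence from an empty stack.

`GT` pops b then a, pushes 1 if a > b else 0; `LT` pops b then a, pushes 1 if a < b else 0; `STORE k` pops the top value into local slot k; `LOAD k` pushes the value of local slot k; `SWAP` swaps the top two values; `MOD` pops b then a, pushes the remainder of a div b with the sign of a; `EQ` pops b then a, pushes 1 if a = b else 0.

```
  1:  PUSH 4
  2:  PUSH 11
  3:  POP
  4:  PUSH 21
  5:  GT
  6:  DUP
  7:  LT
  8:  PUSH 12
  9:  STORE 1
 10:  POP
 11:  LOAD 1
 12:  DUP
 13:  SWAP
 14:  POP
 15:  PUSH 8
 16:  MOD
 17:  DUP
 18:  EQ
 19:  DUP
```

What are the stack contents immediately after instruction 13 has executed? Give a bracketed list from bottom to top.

[12, 12]

PUSH 4  -> [4]
PUSH 11 -> [4, 11]
POP     -> [4]
PUSH 21 -> [4, 21]
GT      -> [0]
DUP     -> [0, 0]
LT      -> [0]
PUSH 12 -> [0, 12]
STORE 1 -> [0]
POP     -> []
LOAD 1  -> [12]
DUP     -> [12, 12]
SWAP    -> [12, 12]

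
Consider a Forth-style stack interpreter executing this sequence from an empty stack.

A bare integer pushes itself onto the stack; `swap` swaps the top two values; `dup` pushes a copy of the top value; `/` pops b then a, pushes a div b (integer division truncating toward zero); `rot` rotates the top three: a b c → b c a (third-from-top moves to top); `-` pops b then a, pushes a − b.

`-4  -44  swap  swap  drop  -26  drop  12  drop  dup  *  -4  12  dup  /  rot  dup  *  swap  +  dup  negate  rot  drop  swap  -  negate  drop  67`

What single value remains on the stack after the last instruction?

-4     -> [-4]
-44    -> [-4, -44]
swap   -> [-44, -4]
swap   -> [-4, -44]
drop   -> [-4]
-26    -> [-4, -26]
drop   -> [-4]
12     -> [-4, 12]
drop   -> [-4]
dup    -> [-4, -4]
*      -> [16]
-4     -> [16, -4]
12     -> [16, -4, 12]
dup    -> [16, -4, 12, 12]
/      -> [16, -4, 1]
rot    -> [-4, 1, 16]
dup    -> [-4, 1, 16, 16]
*      -> [-4, 1, 256]
swap   -> [-4, 256, 1]
+      -> [-4, 257]
dup    -> [-4, 257, 257]
negate -> [-4, 257, -257]
rot    -> [257, -257, -4]
drop   -> [257, -257]
swap   -> [-257, 257]
-      -> [-514]
negate -> [514]
drop   -> []
67     -> [67]

67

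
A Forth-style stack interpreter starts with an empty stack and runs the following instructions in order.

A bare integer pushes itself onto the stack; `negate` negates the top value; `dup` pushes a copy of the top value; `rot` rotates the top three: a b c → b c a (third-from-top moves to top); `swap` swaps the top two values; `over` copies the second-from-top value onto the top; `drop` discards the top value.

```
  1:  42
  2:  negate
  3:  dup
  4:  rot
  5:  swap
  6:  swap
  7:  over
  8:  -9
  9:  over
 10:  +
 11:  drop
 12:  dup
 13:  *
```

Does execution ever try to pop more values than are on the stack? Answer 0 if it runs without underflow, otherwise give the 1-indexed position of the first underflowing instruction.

42      [42]
negate  [-42]
dup     [-42, -42]
rot  — needs 3 operands, stack has 2 → underflow

4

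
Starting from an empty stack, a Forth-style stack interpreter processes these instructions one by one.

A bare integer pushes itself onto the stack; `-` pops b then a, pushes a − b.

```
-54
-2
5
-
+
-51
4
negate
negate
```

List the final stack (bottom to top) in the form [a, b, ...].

[-61, -51, 4]

-54     -54
-2      -54 -2
5       -54 -2 5
-       -54 -7
+       -61
-51     -61 -51
4       -61 -51 4
negate  -61 -51 -4
negate  -61 -51 4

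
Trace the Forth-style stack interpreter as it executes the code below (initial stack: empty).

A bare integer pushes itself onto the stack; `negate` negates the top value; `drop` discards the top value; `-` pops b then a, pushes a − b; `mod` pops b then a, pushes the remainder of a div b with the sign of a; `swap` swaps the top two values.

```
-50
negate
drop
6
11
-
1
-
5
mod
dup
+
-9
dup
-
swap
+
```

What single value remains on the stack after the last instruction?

-50     [-50]
negate  [50]
drop    []
6       [6]
11      [6, 11]
-       [-5]
1       [-5, 1]
-       [-6]
5       [-6, 5]
mod     [-1]
dup     [-1, -1]
+       [-2]
-9      [-2, -9]
dup     [-2, -9, -9]
-       [-2, 0]
swap    [0, -2]
+       [-2]

-2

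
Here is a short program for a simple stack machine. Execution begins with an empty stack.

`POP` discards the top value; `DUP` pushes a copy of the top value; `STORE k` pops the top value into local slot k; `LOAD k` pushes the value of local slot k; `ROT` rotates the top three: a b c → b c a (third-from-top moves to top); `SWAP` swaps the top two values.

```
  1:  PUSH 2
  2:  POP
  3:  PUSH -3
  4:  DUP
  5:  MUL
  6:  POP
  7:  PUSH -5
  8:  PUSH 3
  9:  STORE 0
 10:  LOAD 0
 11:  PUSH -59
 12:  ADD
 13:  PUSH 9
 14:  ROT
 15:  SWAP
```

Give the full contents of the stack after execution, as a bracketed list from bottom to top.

PUSH 2    2
POP       (empty)
PUSH -3   -3
DUP       -3 -3
MUL       9
POP       (empty)
PUSH -5   -5
PUSH 3    -5 3
STORE 0   -5
LOAD 0    -5 3
PUSH -59  -5 3 -59
ADD       -5 -56
PUSH 9    -5 -56 9
ROT       -56 9 -5
SWAP      -56 -5 9

[-56, -5, 9]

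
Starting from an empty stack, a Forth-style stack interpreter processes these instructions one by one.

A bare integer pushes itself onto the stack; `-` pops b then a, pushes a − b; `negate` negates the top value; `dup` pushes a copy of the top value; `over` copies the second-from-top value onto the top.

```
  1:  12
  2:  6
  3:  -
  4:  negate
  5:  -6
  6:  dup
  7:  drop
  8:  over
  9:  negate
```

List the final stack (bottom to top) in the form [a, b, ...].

12     -> [12]
6      -> [12, 6]
-      -> [6]
negate -> [-6]
-6     -> [-6, -6]
dup    -> [-6, -6, -6]
drop   -> [-6, -6]
over   -> [-6, -6, -6]
negate -> [-6, -6, 6]

[-6, -6, 6]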